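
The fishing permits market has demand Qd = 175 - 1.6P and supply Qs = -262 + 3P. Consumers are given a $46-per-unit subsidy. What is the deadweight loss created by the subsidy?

Deadweight loss = $1104

Pre-subsidy: 175 - 1.6P = -262 + 3P gives P* = 95, Q* = 23.
With the rebate, buyers effectively pay Pb = Ps − 46, where Ps is the price sellers receive.
Demand in terms of Ps becomes Qd = 175 − 1.6(Ps − 46) = 248.6 - 1.6Ps. Setting this equal to supply: 248.6 - 1.6Ps = -262 + 3Ps, so Ps = 111.
Buyers pay Pb = 111 − 46 = 65; Q' = -262 + 3·111 = 71.
The subsidy expands output by 71 − 23 = 48 past the efficient level; on those units the gap between marginal cost and willingness to pay runs from 0 up to 46.
DWL = ½ × 46 × 48 = 1104.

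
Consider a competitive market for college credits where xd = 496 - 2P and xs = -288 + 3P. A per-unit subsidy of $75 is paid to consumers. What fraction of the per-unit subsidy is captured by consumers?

Consumer share = 0.6

Pre-subsidy: 496 - 2P = -288 + 3P gives P* = 156.8, x* = 182.4.
With the rebate, buyers effectively pay Pb = Ps − 75, where Ps is the price sellers receive.
Demand in terms of Ps becomes xd = 496 − 2(Ps − 75) = 646 - 2Ps. Setting this equal to supply: 646 - 2Ps = -288 + 3Ps, so Ps = 186.8.
Buyers pay Pb = 186.8 − 75 = 111.8; x' = -288 + 3·186.8 = 272.4.
Buyers' price falls by P* − Pb = 156.8 − 111.8 = 45; sellers' price rises by Ps − P* = 186.8 − 156.8 = 30.
So consumers capture 45/75 = 0.6 of each unit of subsidy.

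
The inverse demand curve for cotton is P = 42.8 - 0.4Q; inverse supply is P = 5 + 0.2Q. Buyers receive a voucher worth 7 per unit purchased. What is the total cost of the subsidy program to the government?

Government cost = 1568/3

Pre-subsidy: 42.8 - 0.4Q = 5 + 0.2Q gives Q* = 63 and P* = 17.6.
With the rebate, buyers effectively pay Pb = Ps − 7, where Ps is the price sellers receive.
On the curves, Pb = 42.8 - 0.4Q and Ps = 5 + 0.2Q; the wedge Ps − Pb = 7 gives 5 + 0.2Q − (42.8 - 0.4Q) = 7, so Q' = 224/3.
Then Pb = 42.8 − 0.4·(224/3) = 194/15 and Ps = 5 + 0.2·(224/3) = 299/15.
Government outlay = subsidy × quantity = 7 × 224/3 = 1568/3.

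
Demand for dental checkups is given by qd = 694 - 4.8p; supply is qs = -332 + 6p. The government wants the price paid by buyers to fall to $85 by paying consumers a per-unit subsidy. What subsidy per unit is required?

Required subsidy s = $18 per unit

At a buyer price of 85, quantity demanded is 694 − 4.8·85 = 286.
Sellers supply 286 only when they receive ps with -332 + 6·ps = 286, i.e. ps = 103.
s = ps − pb = 103 − 85 = 18.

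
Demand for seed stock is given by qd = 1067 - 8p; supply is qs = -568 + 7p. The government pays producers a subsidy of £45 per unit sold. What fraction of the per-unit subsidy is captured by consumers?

Consumer share = 7/15

Pre-subsidy: 1067 - 8p = -568 + 7p gives p* = 109, q* = 195.
With the subsidy, sellers receive ps = pb + 45 for each unit, where pb is the price buyers pay.
Supply in terms of pb becomes qs = -568 + 7(pb + 45) = -253 + 7pb. Setting this equal to demand: 1067 - 8pb = -253 + 7pb, so pb = 88.
Sellers receive ps = 88 + 45 = 133; q' = 1067 − 8·88 = 363.
Buyers' price falls by p* − pb = 109 − 88 = 21; sellers' price rises by ps − p* = 133 − 109 = 24.
So consumers capture 21/45 = 7/15 of each unit of subsidy.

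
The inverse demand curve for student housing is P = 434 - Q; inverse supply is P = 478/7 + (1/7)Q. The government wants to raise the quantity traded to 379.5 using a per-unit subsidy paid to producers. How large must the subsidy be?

At Q = 379.5, from the demand curve buyers pay Pb = 434 − 1·379.5 = 54.5; from the supply curve sellers need Ps = 478/7 + (1/7)·379.5 = 122.5.
The subsidy must fill the gap: s = Ps − Pb = 122.5 − 54.5 = 68.

Required subsidy s = 68 per unit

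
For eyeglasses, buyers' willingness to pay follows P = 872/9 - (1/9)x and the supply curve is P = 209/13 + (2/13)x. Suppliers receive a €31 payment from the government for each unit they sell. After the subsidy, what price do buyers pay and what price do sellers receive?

Pre-subsidy: 872/9 - (1/9)x = 209/13 + (2/13)x gives x* = 305 and P* = 63.
With the subsidy, sellers receive Ps = Pb + 31 for each unit, where Pb is the price buyers pay.
On the curves, Pb = 872/9 - (1/9)x and Ps = 209/13 + (2/13)x; the wedge Ps − Pb = 31 gives 209/13 + (2/13)x − (872/9 - (1/9)x) = 31, so x' = 422.
Then Pb = 872/9 − (1/9)·422 = 50 and Ps = 209/13 + (2/13)·422 = 81.

Buyers pay €50; sellers receive €81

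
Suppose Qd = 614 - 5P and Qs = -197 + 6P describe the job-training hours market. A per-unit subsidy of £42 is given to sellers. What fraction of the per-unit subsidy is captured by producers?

Producer share = 5/11

Pre-subsidy: 614 - 5P = -197 + 6P gives P* = 811/11, Q* = 2699/11.
With the subsidy, sellers receive Ps = Pb + 42 for each unit, where Pb is the price buyers pay.
Supply in terms of Pb becomes Qs = -197 + 6(Pb + 42) = 55 + 6Pb. Setting this equal to demand: 614 - 5Pb = 55 + 6Pb, so Pb = 559/11.
Sellers receive Ps = 559/11 + 42 = 1021/11; Q' = 614 − 5·(559/11) = 3959/11.
Buyers' price falls by P* − Pb = 811/11 − 559/11 = 252/11; sellers' price rises by Ps − P* = 1021/11 − 811/11 = 210/11.
So producers capture (210/11)/42 = 5/11 of each unit of subsidy.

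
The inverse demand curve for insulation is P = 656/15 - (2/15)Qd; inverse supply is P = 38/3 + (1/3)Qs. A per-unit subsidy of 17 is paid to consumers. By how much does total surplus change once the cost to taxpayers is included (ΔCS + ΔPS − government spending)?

Pre-subsidy: 656/15 - (2/15)Q = 38/3 + (1/3)Q gives Q* = 466/7 and P* = 244/7.
With the rebate, buyers effectively pay Pb = Ps − 17, where Ps is the price sellers receive.
On the curves, Pb = 656/15 - (2/15)Q and Ps = 38/3 + (1/3)Q; the wedge Ps − Pb = 17 gives 38/3 + (1/3)Q − (656/15 - (2/15)Q) = 17, so Q' = 103.
Then Pb = 656/15 − (2/15)·103 = 30 and Ps = 38/3 + (1/3)·103 = 47.
ΔCS = ½(466/7 + 103)(244/7 − 30) = 20179/49; ΔPS = ½(466/7 + 103)(47 − 244/7) = 100895/98.
Government spending = 17 × 103 = 1751.
Net change = 20179/49 + 100895/98 − 1751 = -4335/14. The loss equals the DWL triangle ½·17·255/7.

Net change in total surplus = -4335/14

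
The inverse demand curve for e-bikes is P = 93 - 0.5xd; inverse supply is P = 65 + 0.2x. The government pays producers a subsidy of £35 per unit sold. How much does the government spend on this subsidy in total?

Pre-subsidy: 93 - 0.5x = 65 + 0.2x gives x* = 40 and P* = 73.
With the subsidy, sellers receive Ps = Pb + 35 for each unit, where Pb is the price buyers pay.
On the curves, Pb = 93 - 0.5x and Ps = 65 + 0.2x; the wedge Ps − Pb = 35 gives 65 + 0.2x − (93 - 0.5x) = 35, so x' = 90.
Then Pb = 93 − 0.5·90 = 48 and Ps = 65 + 0.2·90 = 83.
Government outlay = subsidy × quantity = 35 × 90 = 3150.

Government cost = £3150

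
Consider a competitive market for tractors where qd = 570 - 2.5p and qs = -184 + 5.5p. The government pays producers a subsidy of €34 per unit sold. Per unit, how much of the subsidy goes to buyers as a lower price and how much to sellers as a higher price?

Buyers gain €23.375 per unit; sellers gain €10.625 per unit

Pre-subsidy: 570 - 2.5p = -184 + 5.5p gives p* = 94.25, q* = 334.375.
With the subsidy, sellers receive ps = pb + 34 for each unit, where pb is the price buyers pay.
Supply in terms of pb becomes qs = -184 + 5.5(pb + 34) = 3 + 5.5pb. Setting this equal to demand: 570 - 2.5pb = 3 + 5.5pb, so pb = 70.875.
Sellers receive ps = 70.875 + 34 = 104.875; q' = 570 − 2.5·70.875 = 392.8125.
Buyers' price falls by p* − pb = 94.25 − 70.875 = 23.375; sellers' price rises by ps − p* = 104.875 − 94.25 = 10.625.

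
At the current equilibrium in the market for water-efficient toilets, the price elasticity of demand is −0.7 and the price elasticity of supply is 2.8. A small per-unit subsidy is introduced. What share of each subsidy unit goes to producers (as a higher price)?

Producer share = 0.2

For a small subsidy around the equilibrium, the benefit split depends on the relative slopes, which at a point are proportional to the elasticities.
Buyer share = εs/(εs + |εd|) = 2.8/(2.8 + 0.7) = 0.8; seller share = |εd|/(εs + |εd|) = 0.2.
So producers capture 0.2 of the subsidy.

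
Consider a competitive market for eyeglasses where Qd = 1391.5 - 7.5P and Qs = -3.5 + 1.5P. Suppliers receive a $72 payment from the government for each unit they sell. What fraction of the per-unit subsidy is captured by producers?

Producer share = 5/6

Pre-subsidy: 1391.5 - 7.5P = -3.5 + 1.5P gives P* = 155, Q* = 229.
With the subsidy, sellers receive Ps = Pb + 72 for each unit, where Pb is the price buyers pay.
Supply in terms of Pb becomes Qs = -3.5 + 1.5(Pb + 72) = 104.5 + 1.5Pb. Setting this equal to demand: 1391.5 - 7.5Pb = 104.5 + 1.5Pb, so Pb = 143.
Sellers receive Ps = 143 + 72 = 215; Q' = 1391.5 − 7.5·143 = 319.
Buyers' price falls by P* − Pb = 155 − 143 = 12; sellers' price rises by Ps − P* = 215 − 155 = 60.
So producers capture 60/72 = 5/6 of each unit of subsidy.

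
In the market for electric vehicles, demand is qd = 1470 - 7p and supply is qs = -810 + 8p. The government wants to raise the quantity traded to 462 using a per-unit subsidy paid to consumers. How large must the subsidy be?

Required subsidy s = 15 per unit

At q = 462, invert demand for the buyer price: pb = (1470 − 462)/7 = 144; invert supply for the seller price: ps = (462 − (-810))/8 = 159.
The subsidy must fill the gap: s = ps − pb = 159 − 144 = 15.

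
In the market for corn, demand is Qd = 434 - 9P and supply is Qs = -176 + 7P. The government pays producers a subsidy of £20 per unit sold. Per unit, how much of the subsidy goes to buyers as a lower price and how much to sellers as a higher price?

Buyers gain £8.75 per unit; sellers gain £11.25 per unit

Pre-subsidy: 434 - 9P = -176 + 7P gives P* = 38.125, Q* = 90.875.
With the subsidy, sellers receive Ps = Pb + 20 for each unit, where Pb is the price buyers pay.
Supply in terms of Pb becomes Qs = -176 + 7(Pb + 20) = -36 + 7Pb. Setting this equal to demand: 434 - 9Pb = -36 + 7Pb, so Pb = 29.375.
Sellers receive Ps = 29.375 + 20 = 49.375; Q' = 434 − 9·29.375 = 169.625.
Buyers' price falls by P* − Pb = 38.125 − 29.375 = 8.75; sellers' price rises by Ps − P* = 49.375 − 38.125 = 11.25.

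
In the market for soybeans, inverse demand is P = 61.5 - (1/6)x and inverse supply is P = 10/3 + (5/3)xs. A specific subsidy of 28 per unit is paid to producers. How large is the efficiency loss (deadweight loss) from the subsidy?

Deadweight loss = 2352/11

Pre-subsidy: 61.5 - (1/6)x = 10/3 + (5/3)x gives x* = 349/11 and P* = 1855/33.
With the subsidy, sellers receive Ps = Pb + 28 for each unit, where Pb is the price buyers pay.
On the curves, Pb = 61.5 - (1/6)x and Ps = 10/3 + (5/3)x; the wedge Ps − Pb = 28 gives 10/3 + (5/3)x − (61.5 - (1/6)x) = 28, so x' = 47.
Then Pb = 61.5 − (1/6)·47 = 161/3 and Ps = 10/3 + (5/3)·47 = 245/3.
The subsidy expands output by 47 − 349/11 = 168/11 past the efficient level; on those units the gap between marginal cost and willingness to pay runs from 0 up to 28.
DWL = ½ × 28 × 168/11 = 2352/11.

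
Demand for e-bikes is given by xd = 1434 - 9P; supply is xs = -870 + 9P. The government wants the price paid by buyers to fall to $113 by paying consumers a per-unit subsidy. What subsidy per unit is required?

At a buyer price of 113, quantity demanded is 1434 − 9·113 = 417.
Sellers supply 417 only when they receive Ps with -870 + 9·Ps = 417, i.e. Ps = 143.
s = Ps − Pb = 143 − 113 = 30.

Required subsidy s = $30 per unit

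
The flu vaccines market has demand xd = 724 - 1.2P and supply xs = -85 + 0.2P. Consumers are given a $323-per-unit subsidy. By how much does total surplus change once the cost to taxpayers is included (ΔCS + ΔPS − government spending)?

Net change in total surplus = -312987/35

Pre-subsidy: 724 - 1.2P = -85 + 0.2P gives P* = 4045/7, x* = 214/7.
With the rebate, buyers effectively pay Pb = Ps − 323, where Ps is the price sellers receive.
Demand in terms of Ps becomes xd = 724 − 1.2(Ps − 323) = 1111.6 - 1.2Ps. Setting this equal to supply: 1111.6 - 1.2Ps = -85 + 0.2Ps, so Ps = 5983/7.
Buyers pay Pb = 5983/7 − 323 = 3722/7; x' = -85 + 0.2·(5983/7) = 3008/35.
ΔCS = ½(214/7 + 3008/35)(4045/7 − 3722/7) = 658597/245; ΔPS = ½(214/7 + 3008/35)(5983/7 − 4045/7) = 3951582/245.
Government spending = 323 × 3008/35 = 971584/35.
Net change = 658597/245 + 3951582/245 − 971584/35 = -312987/35. The loss equals the DWL triangle ½·323·1938/35.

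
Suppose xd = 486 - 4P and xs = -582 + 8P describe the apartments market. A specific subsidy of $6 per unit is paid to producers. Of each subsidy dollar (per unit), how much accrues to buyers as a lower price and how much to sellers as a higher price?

Pre-subsidy: 486 - 4P = -582 + 8P gives P* = 89, x* = 130.
With the subsidy, sellers receive Ps = Pb + 6 for each unit, where Pb is the price buyers pay.
Supply in terms of Pb becomes xs = -582 + 8(Pb + 6) = -534 + 8Pb. Setting this equal to demand: 486 - 4Pb = -534 + 8Pb, so Pb = 85.
Sellers receive Ps = 85 + 6 = 91; x' = 486 − 4·85 = 146.
Buyers' price falls by P* − Pb = 89 − 85 = 4; sellers' price rises by Ps − P* = 91 − 89 = 2.

Buyers gain $4 per unit; sellers gain $2 per unit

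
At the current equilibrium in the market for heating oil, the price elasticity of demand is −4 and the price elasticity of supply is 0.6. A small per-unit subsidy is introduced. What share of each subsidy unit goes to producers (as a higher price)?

For a small subsidy around the equilibrium, the benefit split depends on the relative slopes, which at a point are proportional to the elasticities.
Buyer share = εs/(εs + |εd|) = 0.6/(0.6 + 4) = 3/23; seller share = |εd|/(εs + |εd|) = 20/23.
So producers capture 20/23 of the subsidy.

Producer share = 20/23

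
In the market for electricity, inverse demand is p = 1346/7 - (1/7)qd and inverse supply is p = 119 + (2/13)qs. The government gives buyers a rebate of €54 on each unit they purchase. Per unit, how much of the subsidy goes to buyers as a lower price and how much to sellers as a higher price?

Pre-subsidy: 1346/7 - (1/7)q = 119 + (2/13)q gives q* = 247 and p* = 157.
With the rebate, buyers effectively pay pb = ps − 54, where ps is the price sellers receive.
On the curves, pb = 1346/7 - (1/7)q and ps = 119 + (2/13)q; the wedge ps − pb = 54 gives 119 + (2/13)q − (1346/7 - (1/7)q) = 54, so q' = 429.
Then pb = 1346/7 − (1/7)·429 = 131 and ps = 119 + (2/13)·429 = 185.
Buyers' price falls by p* − pb = 157 − 131 = 26; sellers' price rises by ps − p* = 185 − 157 = 28.

Buyers gain €26 per unit; sellers gain €28 per unit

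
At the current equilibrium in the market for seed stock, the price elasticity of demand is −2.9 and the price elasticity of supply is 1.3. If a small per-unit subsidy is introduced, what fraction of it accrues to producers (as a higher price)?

Producer share = 29/42

For a small subsidy around the equilibrium, the benefit split depends on the relative slopes, which at a point are proportional to the elasticities.
Buyer share = εs/(εs + |εd|) = 1.3/(1.3 + 2.9) = 13/42; seller share = |εd|/(εs + |εd|) = 29/42.
So producers capture 29/42 of the subsidy.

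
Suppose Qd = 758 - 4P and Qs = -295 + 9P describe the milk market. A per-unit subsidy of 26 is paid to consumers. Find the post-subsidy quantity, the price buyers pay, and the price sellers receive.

Pre-subsidy: 758 - 4P = -295 + 9P gives P* = 81, Q* = 434.
With the rebate, buyers effectively pay Pb = Ps − 26, where Ps is the price sellers receive.
Demand in terms of Ps becomes Qd = 758 − 4(Ps − 26) = 862 - 4Ps. Setting this equal to supply: 862 - 4Ps = -295 + 9Ps, so Ps = 89.
Buyers pay Pb = 89 − 26 = 63; Q' = -295 + 9·89 = 506.

Q' = 506; buyers pay 63; sellers receive 89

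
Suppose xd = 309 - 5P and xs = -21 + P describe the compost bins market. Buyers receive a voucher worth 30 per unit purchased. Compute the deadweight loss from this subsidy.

Pre-subsidy: 309 - 5P = -21 + P gives P* = 55, x* = 34.
With the rebate, buyers effectively pay Pb = Ps − 30, where Ps is the price sellers receive.
Demand in terms of Ps becomes xd = 309 − 5(Ps − 30) = 459 - 5Ps. Setting this equal to supply: 459 - 5Ps = -21 + Ps, so Ps = 80.
Buyers pay Pb = 80 − 30 = 50; x' = -21 + 1·80 = 59.
The subsidy expands output by 59 − 34 = 25 past the efficient level; on those units the gap between marginal cost and willingness to pay runs from 0 up to 30.
DWL = ½ × 30 × 25 = 375.

Deadweight loss = 375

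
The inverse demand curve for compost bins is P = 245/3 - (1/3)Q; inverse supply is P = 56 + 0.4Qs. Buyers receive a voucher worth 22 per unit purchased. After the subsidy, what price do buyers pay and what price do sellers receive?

Buyers pay 60; sellers receive 82

Pre-subsidy: 245/3 - (1/3)Q = 56 + 0.4Q gives Q* = 35 and P* = 70.
With the rebate, buyers effectively pay Pb = Ps − 22, where Ps is the price sellers receive.
On the curves, Pb = 245/3 - (1/3)Q and Ps = 56 + 0.4Q; the wedge Ps − Pb = 22 gives 56 + 0.4Q − (245/3 - (1/3)Q) = 22, so Q' = 65.
Then Pb = 245/3 − (1/3)·65 = 60 and Ps = 56 + 0.4·65 = 82.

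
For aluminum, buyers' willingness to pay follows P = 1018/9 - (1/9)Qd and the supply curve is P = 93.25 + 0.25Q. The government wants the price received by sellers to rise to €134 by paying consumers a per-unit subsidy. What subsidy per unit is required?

At a seller price of 134, quantity supplied is -373 + 4·134 = 163.
Buyers absorb 163 only when they pay Pb = 1018/9 − (1/9)·163 = 95.
s = Ps − Pb = 134 − 95 = 39.

Required subsidy s = €39 per unit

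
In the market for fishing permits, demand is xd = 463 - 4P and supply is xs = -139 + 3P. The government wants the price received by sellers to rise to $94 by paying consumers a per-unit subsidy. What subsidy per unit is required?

Required subsidy s = $14 per unit

At a seller price of 94, quantity supplied is -139 + 3·94 = 143.
Buyers absorb 143 only when they pay Pb with 463 − 4·Pb = 143, i.e. Pb = 80.
s = Ps − Pb = 94 − 80 = 14.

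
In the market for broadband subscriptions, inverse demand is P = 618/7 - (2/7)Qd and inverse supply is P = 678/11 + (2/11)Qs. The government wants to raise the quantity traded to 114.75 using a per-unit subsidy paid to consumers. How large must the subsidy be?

At Q = 114.75, from the demand curve buyers pay Pb = 618/7 − (2/7)·114.75 = 55.5; from the supply curve sellers need Ps = 678/11 + (2/11)·114.75 = 82.5.
The subsidy must fill the gap: s = Ps − Pb = 82.5 − 55.5 = 27.

Required subsidy s = 27 per unit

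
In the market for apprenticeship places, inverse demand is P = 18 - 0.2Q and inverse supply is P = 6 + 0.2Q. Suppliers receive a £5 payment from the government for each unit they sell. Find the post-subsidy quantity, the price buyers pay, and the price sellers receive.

Q' = 42.5; buyers pay £9.5; sellers receive £14.5

Pre-subsidy: 18 - 0.2Q = 6 + 0.2Q gives Q* = 30 and P* = 12.
With the subsidy, sellers receive Ps = Pb + 5 for each unit, where Pb is the price buyers pay.
On the curves, Pb = 18 - 0.2Q and Ps = 6 + 0.2Q; the wedge Ps − Pb = 5 gives 6 + 0.2Q − (18 - 0.2Q) = 5, so Q' = 42.5.
Then Pb = 18 − 0.2·42.5 = 9.5 and Ps = 6 + 0.2·42.5 = 14.5.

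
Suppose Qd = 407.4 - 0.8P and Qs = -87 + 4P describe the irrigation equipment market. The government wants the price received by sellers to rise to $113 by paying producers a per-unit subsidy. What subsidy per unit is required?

Required subsidy s = $60 per unit

At a seller price of 113, quantity supplied is -87 + 4·113 = 365.
Buyers absorb 365 only when they pay Pb with 407.4 − 0.8·Pb = 365, i.e. Pb = 53.
s = Ps − Pb = 113 − 53 = 60.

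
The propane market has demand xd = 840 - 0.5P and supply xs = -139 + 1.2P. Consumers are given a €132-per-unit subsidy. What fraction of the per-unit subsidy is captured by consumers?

Consumer share = 12/17

Pre-subsidy: 840 - 0.5P = -139 + 1.2P gives P* = 9790/17, x* = 9385/17.
With the rebate, buyers effectively pay Pb = Ps − 132, where Ps is the price sellers receive.
Demand in terms of Ps becomes xd = 840 − 0.5(Ps − 132) = 906 - 0.5Ps. Setting this equal to supply: 906 - 0.5Ps = -139 + 1.2Ps, so Ps = 10450/17.
Buyers pay Pb = 10450/17 − 132 = 8206/17; x' = -139 + 1.2·(10450/17) = 10177/17.
Buyers' price falls by P* − Pb = 9790/17 − 8206/17 = 1584/17; sellers' price rises by Ps − P* = 10450/17 − 9790/17 = 660/17.
So consumers capture (1584/17)/132 = 12/17 of each unit of subsidy.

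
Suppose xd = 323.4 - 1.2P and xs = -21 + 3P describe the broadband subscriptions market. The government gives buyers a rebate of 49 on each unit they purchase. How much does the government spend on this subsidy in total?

Government cost = 13083

Pre-subsidy: 323.4 - 1.2P = -21 + 3P gives P* = 82, x* = 225.
With the rebate, buyers effectively pay Pb = Ps − 49, where Ps is the price sellers receive.
Demand in terms of Ps becomes xd = 323.4 − 1.2(Ps − 49) = 382.2 - 1.2Ps. Setting this equal to supply: 382.2 - 1.2Ps = -21 + 3Ps, so Ps = 96.
Buyers pay Pb = 96 − 49 = 47; x' = -21 + 3·96 = 267.
Government outlay = subsidy × quantity = 49 × 267 = 13083.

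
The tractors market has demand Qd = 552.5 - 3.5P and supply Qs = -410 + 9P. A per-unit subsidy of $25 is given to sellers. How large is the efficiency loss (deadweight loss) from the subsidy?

Deadweight loss = $787.5

Pre-subsidy: 552.5 - 3.5P = -410 + 9P gives P* = 77, Q* = 283.
With the subsidy, sellers receive Ps = Pb + 25 for each unit, where Pb is the price buyers pay.
Supply in terms of Pb becomes Qs = -410 + 9(Pb + 25) = -185 + 9Pb. Setting this equal to demand: 552.5 - 3.5Pb = -185 + 9Pb, so Pb = 59.
Sellers receive Ps = 59 + 25 = 84; Q' = 552.5 − 3.5·59 = 346.
The subsidy expands output by 346 − 283 = 63 past the efficient level; on those units the gap between marginal cost and willingness to pay runs from 0 up to 25.
DWL = ½ × 25 × 63 = 787.5.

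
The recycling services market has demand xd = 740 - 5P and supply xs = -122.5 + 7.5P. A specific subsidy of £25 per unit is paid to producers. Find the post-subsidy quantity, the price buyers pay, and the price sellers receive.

Pre-subsidy: 740 - 5P = -122.5 + 7.5P gives P* = 69, x* = 395.
With the subsidy, sellers receive Ps = Pb + 25 for each unit, where Pb is the price buyers pay.
Supply in terms of Pb becomes xs = -122.5 + 7.5(Pb + 25) = 65 + 7.5Pb. Setting this equal to demand: 740 - 5Pb = 65 + 7.5Pb, so Pb = 54.
Sellers receive Ps = 54 + 25 = 79; x' = 740 − 5·54 = 470.

x' = 470; buyers pay £54; sellers receive £79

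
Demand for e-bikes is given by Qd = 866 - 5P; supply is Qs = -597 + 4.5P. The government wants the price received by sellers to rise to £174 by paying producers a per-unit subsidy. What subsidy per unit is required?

At a seller price of 174, quantity supplied is -597 + 4.5·174 = 186.
Buyers absorb 186 only when they pay Pb with 866 − 5·Pb = 186, i.e. Pb = 136.
s = Ps − Pb = 174 − 136 = 38.

Required subsidy s = £38 per unit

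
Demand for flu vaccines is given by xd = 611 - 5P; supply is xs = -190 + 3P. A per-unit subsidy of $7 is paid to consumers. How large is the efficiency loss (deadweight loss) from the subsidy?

Deadweight loss = $45.9375

Pre-subsidy: 611 - 5P = -190 + 3P gives P* = 100.125, x* = 110.375.
With the rebate, buyers effectively pay Pb = Ps − 7, where Ps is the price sellers receive.
Demand in terms of Ps becomes xd = 611 − 5(Ps − 7) = 646 - 5Ps. Setting this equal to supply: 646 - 5Ps = -190 + 3Ps, so Ps = 104.5.
Buyers pay Pb = 104.5 − 7 = 97.5; x' = -190 + 3·104.5 = 123.5.
The subsidy expands output by 123.5 − 110.375 = 13.125 past the efficient level; on those units the gap between marginal cost and willingness to pay runs from 0 up to 7.
DWL = ½ × 7 × 13.125 = 45.9375.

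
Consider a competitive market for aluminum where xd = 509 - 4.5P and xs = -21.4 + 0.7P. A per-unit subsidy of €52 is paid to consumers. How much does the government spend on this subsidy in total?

Government cost = €4238

Pre-subsidy: 509 - 4.5P = -21.4 + 0.7P gives P* = 102, x* = 50.
With the rebate, buyers effectively pay Pb = Ps − 52, where Ps is the price sellers receive.
Demand in terms of Ps becomes xd = 509 − 4.5(Ps − 52) = 743 - 4.5Ps. Setting this equal to supply: 743 - 4.5Ps = -21.4 + 0.7Ps, so Ps = 147.
Buyers pay Pb = 147 − 52 = 95; x' = -21.4 + 0.7·147 = 81.5.
Government outlay = subsidy × quantity = 52 × 81.5 = 4238.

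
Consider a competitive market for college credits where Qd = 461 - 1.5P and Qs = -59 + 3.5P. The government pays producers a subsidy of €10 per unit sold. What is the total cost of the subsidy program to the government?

Pre-subsidy: 461 - 1.5P = -59 + 3.5P gives P* = 104, Q* = 305.
With the subsidy, sellers receive Ps = Pb + 10 for each unit, where Pb is the price buyers pay.
Supply in terms of Pb becomes Qs = -59 + 3.5(Pb + 10) = -24 + 3.5Pb. Setting this equal to demand: 461 - 1.5Pb = -24 + 3.5Pb, so Pb = 97.
Sellers receive Ps = 97 + 10 = 107; Q' = 461 − 1.5·97 = 315.5.
Government outlay = subsidy × quantity = 10 × 315.5 = 3155.

Government cost = €3155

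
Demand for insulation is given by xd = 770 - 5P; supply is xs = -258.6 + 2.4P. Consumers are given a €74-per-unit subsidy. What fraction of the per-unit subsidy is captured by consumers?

Consumer share = 12/37

Pre-subsidy: 770 - 5P = -258.6 + 2.4P gives P* = 139, x* = 75.
With the rebate, buyers effectively pay Pb = Ps − 74, where Ps is the price sellers receive.
Demand in terms of Ps becomes xd = 770 − 5(Ps − 74) = 1140 - 5Ps. Setting this equal to supply: 1140 - 5Ps = -258.6 + 2.4Ps, so Ps = 189.
Buyers pay Pb = 189 − 74 = 115; x' = -258.6 + 2.4·189 = 195.
Buyers' price falls by P* − Pb = 139 − 115 = 24; sellers' price rises by Ps − P* = 189 − 139 = 50.
So consumers capture 24/74 = 12/37 of each unit of subsidy.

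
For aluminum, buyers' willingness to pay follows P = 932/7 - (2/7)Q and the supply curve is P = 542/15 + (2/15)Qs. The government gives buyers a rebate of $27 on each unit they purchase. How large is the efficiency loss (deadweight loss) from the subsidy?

Deadweight loss = 76545/88

Pre-subsidy: 932/7 - (2/7)Q = 542/15 + (2/15)Q gives Q* = 231.5 and P* = 67.
With the rebate, buyers effectively pay Pb = Ps − 27, where Ps is the price sellers receive.
On the curves, Pb = 932/7 - (2/7)Q and Ps = 542/15 + (2/15)Q; the wedge Ps − Pb = 27 gives 542/15 + (2/15)Q − (932/7 - (2/7)Q) = 27, so Q' = 13021/44.
Then Pb = 932/7 − (2/7)·(13021/44) = 1069/22 and Ps = 542/15 + (2/15)·(13021/44) = 1663/22.
The subsidy expands output by 13021/44 − 231.5 = 2835/44 past the efficient level; on those units the gap between marginal cost and willingness to pay runs from 0 up to 27.
DWL = ½ × 27 × 2835/44 = 76545/88.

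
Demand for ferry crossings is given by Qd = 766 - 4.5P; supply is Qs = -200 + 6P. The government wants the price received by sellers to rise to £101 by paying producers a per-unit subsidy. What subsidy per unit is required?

At a seller price of 101, quantity supplied is -200 + 6·101 = 406.
Buyers absorb 406 only when they pay Pb with 766 − 4.5·Pb = 406, i.e. Pb = 80.
s = Ps − Pb = 101 − 80 = 21.

Required subsidy s = £21 per unit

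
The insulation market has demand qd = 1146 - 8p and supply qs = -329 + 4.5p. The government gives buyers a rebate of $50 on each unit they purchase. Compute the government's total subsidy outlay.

Government cost = $17300

Pre-subsidy: 1146 - 8p = -329 + 4.5p gives p* = 118, q* = 202.
With the rebate, buyers effectively pay pb = ps − 50, where ps is the price sellers receive.
Demand in terms of ps becomes qd = 1146 − 8(ps − 50) = 1546 - 8ps. Setting this equal to supply: 1546 - 8ps = -329 + 4.5ps, so ps = 150.
Buyers pay pb = 150 − 50 = 100; q' = -329 + 4.5·150 = 346.
Government outlay = subsidy × quantity = 50 × 346 = 17300.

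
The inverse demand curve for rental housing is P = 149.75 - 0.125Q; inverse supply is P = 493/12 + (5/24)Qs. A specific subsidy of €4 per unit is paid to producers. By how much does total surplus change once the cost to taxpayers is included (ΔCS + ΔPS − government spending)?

Pre-subsidy: 149.75 - 0.125Q = 493/12 + (5/24)Q gives Q* = 326 and P* = 109.
With the subsidy, sellers receive Ps = Pb + 4 for each unit, where Pb is the price buyers pay.
On the curves, Pb = 149.75 - 0.125Q and Ps = 493/12 + (5/24)Q; the wedge Ps − Pb = 4 gives 493/12 + (5/24)Q − (149.75 - 0.125Q) = 4, so Q' = 338.
Then Pb = 149.75 − 0.125·338 = 107.5 and Ps = 493/12 + (5/24)·338 = 111.5.
ΔCS = ½(326 + 338)(109 − 107.5) = 498; ΔPS = ½(326 + 338)(111.5 − 109) = 830.
Government spending = 4 × 338 = 1352.
Net change = 498 + 830 − 1352 = -24. The loss equals the DWL triangle ½·4·12.

Net change in total surplus = -€24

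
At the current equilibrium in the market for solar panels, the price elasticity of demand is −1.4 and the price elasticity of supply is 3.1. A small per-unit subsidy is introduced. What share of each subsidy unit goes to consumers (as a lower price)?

For a small subsidy around the equilibrium, the benefit split depends on the relative slopes, which at a point are proportional to the elasticities.
Buyer share = εs/(εs + |εd|) = 3.1/(3.1 + 1.4) = 31/45; seller share = |εd|/(εs + |εd|) = 14/45.

Consumer share = 31/45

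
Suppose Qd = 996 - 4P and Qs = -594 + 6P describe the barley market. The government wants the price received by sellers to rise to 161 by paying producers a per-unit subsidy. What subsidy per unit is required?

Required subsidy s = 5 per unit

At a seller price of 161, quantity supplied is -594 + 6·161 = 372.
Buyers absorb 372 only when they pay Pb with 996 − 4·Pb = 372, i.e. Pb = 156.
s = Ps − Pb = 161 − 156 = 5.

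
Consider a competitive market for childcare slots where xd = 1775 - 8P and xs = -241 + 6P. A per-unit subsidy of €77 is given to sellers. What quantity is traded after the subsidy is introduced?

Pre-subsidy: 1775 - 8P = -241 + 6P gives P* = 144, x* = 623.
With the subsidy, sellers receive Ps = Pb + 77 for each unit, where Pb is the price buyers pay.
Supply in terms of Pb becomes xs = -241 + 6(Pb + 77) = 221 + 6Pb. Setting this equal to demand: 1775 - 8Pb = 221 + 6Pb, so Pb = 111.
Sellers receive Ps = 111 + 77 = 188; x' = 1775 − 8·111 = 887.

x' = 887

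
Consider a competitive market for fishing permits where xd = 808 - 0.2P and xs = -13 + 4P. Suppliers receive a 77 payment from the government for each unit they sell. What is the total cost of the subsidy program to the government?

Government cost = 60335

Pre-subsidy: 808 - 0.2P = -13 + 4P gives P* = 4105/21, x* = 16147/21.
With the subsidy, sellers receive Ps = Pb + 77 for each unit, where Pb is the price buyers pay.
Supply in terms of Pb becomes xs = -13 + 4(Pb + 77) = 295 + 4Pb. Setting this equal to demand: 808 - 0.2Pb = 295 + 4Pb, so Pb = 855/7.
Sellers receive Ps = 855/7 + 77 = 1394/7; x' = 808 − 0.2·(855/7) = 5485/7.
Government outlay = subsidy × quantity = 77 × 5485/7 = 60335.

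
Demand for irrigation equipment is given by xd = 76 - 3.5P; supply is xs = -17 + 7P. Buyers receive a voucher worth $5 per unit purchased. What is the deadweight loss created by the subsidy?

Deadweight loss = 175/6

Pre-subsidy: 76 - 3.5P = -17 + 7P gives P* = 62/7, x* = 45.
With the rebate, buyers effectively pay Pb = Ps − 5, where Ps is the price sellers receive.
Demand in terms of Ps becomes xd = 76 − 3.5(Ps − 5) = 93.5 - 3.5Ps. Setting this equal to supply: 93.5 - 3.5Ps = -17 + 7Ps, so Ps = 221/21.
Buyers pay Pb = 221/21 − 5 = 116/21; x' = -17 + 7·(221/21) = 170/3.
The subsidy expands output by 170/3 − 45 = 35/3 past the efficient level; on those units the gap between marginal cost and willingness to pay runs from 0 up to 5.
DWL = ½ × 5 × 35/3 = 175/6.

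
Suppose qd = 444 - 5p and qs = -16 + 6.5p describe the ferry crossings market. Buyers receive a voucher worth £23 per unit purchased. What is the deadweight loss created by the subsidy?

Deadweight loss = £747.5

Pre-subsidy: 444 - 5p = -16 + 6.5p gives p* = 40, q* = 244.
With the rebate, buyers effectively pay pb = ps − 23, where ps is the price sellers receive.
Demand in terms of ps becomes qd = 444 − 5(ps − 23) = 559 - 5ps. Setting this equal to supply: 559 - 5ps = -16 + 6.5ps, so ps = 50.
Buyers pay pb = 50 − 23 = 27; q' = -16 + 6.5·50 = 309.
The subsidy expands output by 309 − 244 = 65 past the efficient level; on those units the gap between marginal cost and willingness to pay runs from 0 up to 23.
DWL = ½ × 23 × 65 = 747.5.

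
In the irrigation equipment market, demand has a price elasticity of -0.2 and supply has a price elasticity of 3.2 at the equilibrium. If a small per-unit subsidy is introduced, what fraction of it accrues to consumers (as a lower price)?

Consumer share = 16/17

For a small subsidy around the equilibrium, the benefit split depends on the relative slopes, which at a point are proportional to the elasticities.
Buyer share = εs/(εs + |εd|) = 3.2/(3.2 + 0.2) = 16/17; seller share = |εd|/(εs + |εd|) = 1/17.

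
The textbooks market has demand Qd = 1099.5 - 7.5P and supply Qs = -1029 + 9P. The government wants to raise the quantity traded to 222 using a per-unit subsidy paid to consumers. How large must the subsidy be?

At Q = 222, invert demand for the buyer price: Pb = (1099.5 − 222)/7.5 = 117; invert supply for the seller price: Ps = (222 − (-1029))/9 = 139.
The subsidy must fill the gap: s = Ps − Pb = 139 − 117 = 22.

Required subsidy s = 22 per unit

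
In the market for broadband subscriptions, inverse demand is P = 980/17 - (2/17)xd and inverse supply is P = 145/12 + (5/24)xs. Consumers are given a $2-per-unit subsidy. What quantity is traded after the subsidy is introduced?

Pre-subsidy: 980/17 - (2/17)x = 145/12 + (5/24)x gives x* = 18590/133 and P* = 5480/133.
With the rebate, buyers effectively pay Pb = Ps − 2, where Ps is the price sellers receive.
On the curves, Pb = 980/17 - (2/17)x and Ps = 145/12 + (5/24)x; the wedge Ps − Pb = 2 gives 145/12 + (5/24)x − (980/17 - (2/17)x) = 2, so x' = 19406/133.
Then Pb = 980/17 − (2/17)·(19406/133) = 5384/133 and Ps = 145/12 + (5/24)·(19406/133) = 5650/133.

x' = 19406/133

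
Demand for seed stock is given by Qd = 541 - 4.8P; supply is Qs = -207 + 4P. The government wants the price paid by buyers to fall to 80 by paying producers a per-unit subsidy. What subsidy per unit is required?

Required subsidy s = 11 per unit

At a buyer price of 80, quantity demanded is 541 − 4.8·80 = 157.
Sellers supply 157 only when they receive Ps with -207 + 4·Ps = 157, i.e. Ps = 91.
s = Ps − Pb = 91 − 80 = 11.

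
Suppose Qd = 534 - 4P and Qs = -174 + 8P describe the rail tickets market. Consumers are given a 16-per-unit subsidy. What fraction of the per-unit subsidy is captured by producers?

Producer share = 1/3

Pre-subsidy: 534 - 4P = -174 + 8P gives P* = 59, Q* = 298.
With the rebate, buyers effectively pay Pb = Ps − 16, where Ps is the price sellers receive.
Demand in terms of Ps becomes Qd = 534 − 4(Ps − 16) = 598 - 4Ps. Setting this equal to supply: 598 - 4Ps = -174 + 8Ps, so Ps = 193/3.
Buyers pay Pb = 193/3 − 16 = 145/3; Q' = -174 + 8·(193/3) = 1022/3.
Buyers' price falls by P* − Pb = 59 − 145/3 = 32/3; sellers' price rises by Ps − P* = 193/3 − 59 = 16/3.
So producers capture (16/3)/16 = 1/3 of each unit of subsidy.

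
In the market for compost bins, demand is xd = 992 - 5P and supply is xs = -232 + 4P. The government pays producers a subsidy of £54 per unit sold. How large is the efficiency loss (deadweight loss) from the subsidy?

Pre-subsidy: 992 - 5P = -232 + 4P gives P* = 136, x* = 312.
With the subsidy, sellers receive Ps = Pb + 54 for each unit, where Pb is the price buyers pay.
Supply in terms of Pb becomes xs = -232 + 4(Pb + 54) = -16 + 4Pb. Setting this equal to demand: 992 - 5Pb = -16 + 4Pb, so Pb = 112.
Sellers receive Ps = 112 + 54 = 166; x' = 992 − 5·112 = 432.
The subsidy expands output by 432 − 312 = 120 past the efficient level; on those units the gap between marginal cost and willingness to pay runs from 0 up to 54.
DWL = ½ × 54 × 120 = 3240.

Deadweight loss = £3240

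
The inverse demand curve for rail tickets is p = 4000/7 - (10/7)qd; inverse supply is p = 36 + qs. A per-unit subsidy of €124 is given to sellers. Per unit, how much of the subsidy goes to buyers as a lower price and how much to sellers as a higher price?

Pre-subsidy: 4000/7 - (10/7)q = 36 + q gives q* = 3748/17 and p* = 4360/17.
With the subsidy, sellers receive ps = pb + 124 for each unit, where pb is the price buyers pay.
On the curves, pb = 4000/7 - (10/7)q and ps = 36 + q; the wedge ps − pb = 124 gives 36 + q − (4000/7 - (10/7)q) = 124, so q' = 4616/17.
Then pb = 4000/7 − (10/7)·(4616/17) = 3120/17 and ps = 36 + 1·(4616/17) = 5228/17.
Buyers' price falls by p* − pb = 4360/17 − 3120/17 = 1240/17; sellers' price rises by ps − p* = 5228/17 − 4360/17 = 868/17.

Buyers gain 1240/17 per unit; sellers gain 868/17 per unit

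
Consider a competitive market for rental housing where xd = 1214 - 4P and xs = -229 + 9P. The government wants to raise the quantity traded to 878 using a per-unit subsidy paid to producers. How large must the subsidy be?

Required subsidy s = 39 per unit

At x = 878, invert demand for the buyer price: Pb = (1214 − 878)/4 = 84; invert supply for the seller price: Ps = (878 − (-229))/9 = 123.
The subsidy must fill the gap: s = Ps − Pb = 123 − 84 = 39.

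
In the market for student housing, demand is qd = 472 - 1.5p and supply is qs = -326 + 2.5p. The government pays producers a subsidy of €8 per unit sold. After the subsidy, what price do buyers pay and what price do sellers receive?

Pre-subsidy: 472 - 1.5p = -326 + 2.5p gives p* = 199.5, q* = 172.75.
With the subsidy, sellers receive ps = pb + 8 for each unit, where pb is the price buyers pay.
Supply in terms of pb becomes qs = -326 + 2.5(pb + 8) = -306 + 2.5pb. Setting this equal to demand: 472 - 1.5pb = -306 + 2.5pb, so pb = 194.5.
Sellers receive ps = 194.5 + 8 = 202.5; q' = 472 − 1.5·194.5 = 180.25.

Buyers pay €194.5; sellers receive €202.5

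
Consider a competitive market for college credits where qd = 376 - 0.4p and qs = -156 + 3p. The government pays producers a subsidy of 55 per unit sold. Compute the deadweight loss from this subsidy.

Deadweight loss = 9075/17

Pre-subsidy: 376 - 0.4p = -156 + 3p gives p* = 2660/17, q* = 5328/17.
With the subsidy, sellers receive ps = pb + 55 for each unit, where pb is the price buyers pay.
Supply in terms of pb becomes qs = -156 + 3(pb + 55) = 9 + 3pb. Setting this equal to demand: 376 - 0.4pb = 9 + 3pb, so pb = 1835/17.
Sellers receive ps = 1835/17 + 55 = 2770/17; q' = 376 − 0.4·(1835/17) = 5658/17.
The subsidy expands output by 5658/17 − 5328/17 = 330/17 past the efficient level; on those units the gap between marginal cost and willingness to pay runs from 0 up to 55.
DWL = ½ × 55 × 330/17 = 9075/17.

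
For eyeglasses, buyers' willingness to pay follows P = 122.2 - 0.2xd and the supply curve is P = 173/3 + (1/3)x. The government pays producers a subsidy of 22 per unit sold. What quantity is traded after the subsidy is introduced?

x' = 162.25

Pre-subsidy: 122.2 - 0.2x = 173/3 + (1/3)x gives x* = 121 and P* = 98.
With the subsidy, sellers receive Ps = Pb + 22 for each unit, where Pb is the price buyers pay.
On the curves, Pb = 122.2 - 0.2x and Ps = 173/3 + (1/3)x; the wedge Ps − Pb = 22 gives 173/3 + (1/3)x − (122.2 - 0.2x) = 22, so x' = 162.25.
Then Pb = 122.2 − 0.2·162.25 = 89.75 and Ps = 173/3 + (1/3)·162.25 = 111.75.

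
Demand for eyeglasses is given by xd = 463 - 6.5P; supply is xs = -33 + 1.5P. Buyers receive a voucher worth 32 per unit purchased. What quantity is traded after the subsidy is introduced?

x' = 99

Pre-subsidy: 463 - 6.5P = -33 + 1.5P gives P* = 62, x* = 60.
With the rebate, buyers effectively pay Pb = Ps − 32, where Ps is the price sellers receive.
Demand in terms of Ps becomes xd = 463 − 6.5(Ps − 32) = 671 - 6.5Ps. Setting this equal to supply: 671 - 6.5Ps = -33 + 1.5Ps, so Ps = 88.
Buyers pay Pb = 88 − 32 = 56; x' = -33 + 1.5·88 = 99.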